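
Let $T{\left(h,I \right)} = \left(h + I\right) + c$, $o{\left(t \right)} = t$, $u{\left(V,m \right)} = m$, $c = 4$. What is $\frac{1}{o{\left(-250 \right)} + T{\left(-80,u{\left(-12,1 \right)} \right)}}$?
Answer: $- \frac{1}{325} \approx -0.0030769$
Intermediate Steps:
$T{\left(h,I \right)} = 4 + I + h$ ($T{\left(h,I \right)} = \left(h + I\right) + 4 = \left(I + h\right) + 4 = 4 + I + h$)
$\frac{1}{o{\left(-250 \right)} + T{\left(-80,u{\left(-12,1 \right)} \right)}} = \frac{1}{-250 + \left(4 + 1 - 80\right)} = \frac{1}{-250 - 75} = \frac{1}{-325} = - \frac{1}{325}$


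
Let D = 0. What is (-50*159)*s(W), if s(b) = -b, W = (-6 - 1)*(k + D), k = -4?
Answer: 222600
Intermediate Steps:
W = 28 (W = (-6 - 1)*(-4 + 0) = -7*(-4) = 28)
(-50*159)*s(W) = (-50*159)*(-1*28) = -7950*(-28) = 222600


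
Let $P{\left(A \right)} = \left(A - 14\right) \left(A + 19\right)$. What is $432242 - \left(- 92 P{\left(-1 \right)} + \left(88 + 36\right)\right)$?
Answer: $407278$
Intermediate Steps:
$P{\left(A \right)} = \left(-14 + A\right) \left(19 + A\right)$
$432242 - \left(- 92 P{\left(-1 \right)} + \left(88 + 36\right)\right) = 432242 - \left(- 92 \left(-266 + \left(-1\right)^{2} + 5 \left(-1\right)\right) + \left(88 + 36\right)\right) = 432242 - \left(- 92 \left(-266 + 1 - 5\right) + 124\right) = 432242 - \left(\left(-92\right) \left(-270\right) + 124\right) = 432242 - \left(24840 + 124\right) = 432242 - 24964 = 407278$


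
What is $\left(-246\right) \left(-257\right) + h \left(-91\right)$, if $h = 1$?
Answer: $63131$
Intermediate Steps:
$\left(-246\right) \left(-257\right) + h \left(-91\right) = \left(-246\right) \left(-257\right) + 1 \left(-91\right) = 63222 - 91 = 63131$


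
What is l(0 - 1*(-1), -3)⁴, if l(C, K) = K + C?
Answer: 16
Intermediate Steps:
l(C, K) = C + K
l(0 - 1*(-1), -3)⁴ = ((0 - 1*(-1)) - 3)⁴ = ((0 + 1) - 3)⁴ = (1 - 3)⁴ = (-2)⁴ = 16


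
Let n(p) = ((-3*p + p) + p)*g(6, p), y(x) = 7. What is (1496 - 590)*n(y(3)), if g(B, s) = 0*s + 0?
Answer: 0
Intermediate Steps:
g(B, s) = 0 (g(B, s) = 0 + 0 = 0)
n(p) = 0 (n(p) = ((-3*p + p) + p)*0 = (-2*p + p)*0 = -p*0 = 0)
(1496 - 590)*n(y(3)) = (1496 - 590)*0 = 906*0 = 0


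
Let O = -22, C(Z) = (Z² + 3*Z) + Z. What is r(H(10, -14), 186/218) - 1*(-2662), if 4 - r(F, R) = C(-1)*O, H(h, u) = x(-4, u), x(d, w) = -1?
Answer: 2600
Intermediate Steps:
C(Z) = Z² + 4*Z
H(h, u) = -1
r(F, R) = -62 (r(F, R) = 4 - (-(4 - 1))*(-22) = 4 - (-1*3)*(-22) = 4 - (-3)*(-22) = 4 - 1*66 = 4 - 66 = -62)
r(H(10, -14), 186/218) - 1*(-2662) = -62 - 1*(-2662) = -62 + 2662 = 2600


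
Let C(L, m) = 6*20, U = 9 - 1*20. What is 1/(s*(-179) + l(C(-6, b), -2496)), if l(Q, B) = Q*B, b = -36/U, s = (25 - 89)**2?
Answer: -1/1032704 ≈ -9.6833e-7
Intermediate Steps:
s = 4096 (s = (-64)**2 = 4096)
U = -11 (U = 9 - 20 = -11)
b = 36/11 (b = -36/(-11) = -36*(-1/11) = 36/11 ≈ 3.2727)
C(L, m) = 120
l(Q, B) = B*Q
1/(s*(-179) + l(C(-6, b), -2496)) = 1/(4096*(-179) - 2496*120) = 1/(-733184 - 299520) = 1/(-1032704) = -1/1032704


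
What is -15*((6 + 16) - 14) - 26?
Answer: -146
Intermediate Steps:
-15*((6 + 16) - 14) - 26 = -15*(22 - 14) - 26 = -15*8 - 26 = -120 - 26 = -146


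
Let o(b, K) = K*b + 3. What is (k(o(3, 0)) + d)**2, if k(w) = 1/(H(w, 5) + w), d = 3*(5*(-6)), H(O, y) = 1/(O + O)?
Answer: 2903616/361 ≈ 8043.3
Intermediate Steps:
o(b, K) = 3 + K*b
H(O, y) = 1/(2*O)
d = -90 (d = 3*(-30) = -90)
k(w) = 1/(w + 1/(2*w)) (k(w) = 1/(1/(2*w) + w) = 1/(w + 1/(2*w)))
(k(o(3, 0)) + d)**2 = (2*(3 + 0*3)/(1 + 2*(3 + 0*3)**2) - 90)**2 = (2*(3 + 0)/(1 + 2*(3 + 0)**2) - 90)**2 = (2*3/(1 + 2*3**2) - 90)**2 = (2*3/(1 + 2*9) - 90)**2 = (2*3/(1 + 18) - 90)**2 = (2*3/19 - 90)**2 = (2*3*(1/19) - 90)**2 = (6/19 - 90)**2 = (-1704/19)**2 = 2903616/361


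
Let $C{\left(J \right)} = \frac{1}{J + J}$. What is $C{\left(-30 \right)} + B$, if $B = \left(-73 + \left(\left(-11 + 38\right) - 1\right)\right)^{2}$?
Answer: $\frac{132539}{60} \approx 2209.0$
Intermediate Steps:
$B = 2209$ ($B = \left(-73 + \left(27 - 1\right)\right)^{2} = \left(-73 + 26\right)^{2} = \left(-47\right)^{2} = 2209$)
$C{\left(J \right)} = \frac{1}{2 J}$
$C{\left(-30 \right)} + B = \frac{1}{2 \left(-30\right)} + 2209 = \frac{1}{2} \left(- \frac{1}{30}\right) + 2209 = - \frac{1}{60} + 2209 = \frac{132539}{60}$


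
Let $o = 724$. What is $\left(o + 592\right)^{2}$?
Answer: $1731856$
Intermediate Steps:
$\left(o + 592\right)^{2} = \left(724 + 592\right)^{2} = 1316^{2} = 1731856$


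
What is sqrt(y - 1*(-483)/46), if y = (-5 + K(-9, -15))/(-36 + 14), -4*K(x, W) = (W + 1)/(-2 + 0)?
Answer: sqrt(20922)/44 ≈ 3.2874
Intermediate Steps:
K(x, W) = 1/8 + W/8 (K(x, W) = -(W + 1)/(4*(-2 + 0)) = -(1 + W)/(4*(-2)) = -(1 + W)*(-1)/(4*2) = -(-1/2 - W/2)/4 = 1/8 + W/8)
y = 27/88 (y = (-5 + (1/8 + (1/8)*(-15)))/(-36 + 14) = (-5 + (1/8 - 15/8))/(-22) = (-5 - 7/4)*(-1/22) = -27/4*(-1/22) = 27/88 ≈ 0.30682)
sqrt(y - 1*(-483)/46) = sqrt(27/88 - 1*(-483)/46) = sqrt(27/88 + 483*(1/46)) = sqrt(27/88 + 21/2) = sqrt(951/88) = sqrt(20922)/44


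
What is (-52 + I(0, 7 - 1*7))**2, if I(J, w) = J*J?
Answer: 2704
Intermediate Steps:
I(J, w) = J**2
(-52 + I(0, 7 - 1*7))**2 = (-52 + 0**2)**2 = (-52 + 0)**2 = (-52)**2 = 2704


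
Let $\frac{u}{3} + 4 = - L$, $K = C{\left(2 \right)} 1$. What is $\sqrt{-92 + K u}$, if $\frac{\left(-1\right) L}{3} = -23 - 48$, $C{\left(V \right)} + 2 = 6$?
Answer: $2 i \sqrt{674} \approx 51.923 i$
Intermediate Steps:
$C{\left(V \right)} = 4$ ($C{\left(V \right)} = -2 + 6 = 4$)
$K = 4$ ($K = 4 \cdot 1 = 4$)
$L = 213$ ($L = - 3 \left(-23 - 48\right) = \left(-3\right) \left(-71\right) = 213$)
$u = -651$ ($u = -12 + 3 \left(\left(-1\right) 213\right) = -12 + 3 \left(-213\right) = -12 - 639 = -651$)
$\sqrt{-92 + K u} = \sqrt{-92 + 4 \left(-651\right)} = \sqrt{-92 - 2604} = \sqrt{-2696} = 2 i \sqrt{674}$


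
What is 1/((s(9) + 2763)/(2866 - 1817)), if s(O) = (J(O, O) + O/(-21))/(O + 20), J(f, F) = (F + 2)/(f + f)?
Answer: 3833046/10096025 ≈ 0.37966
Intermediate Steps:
J(f, F) = (2 + F)/(2*f) (J(f, F) = (2 + F)/((2*f)) = (2 + F)*(1/(2*f)) = (2 + F)/(2*f))
s(O) = (-O/21 + (2 + O)/(2*O))/(20 + O) (s(O) = ((2 + O)/(2*O) + O/(-21))/(O + 20) = ((2 + O)/(2*O) + O*(-1/21))/(20 + O) = ((2 + O)/(2*O) - O/21)/(20 + O) = (-O/21 + (2 + O)/(2*O))/(20 + O))
1/((s(9) + 2763)/(2866 - 1817)) = 1/(((1 + (½)*9 - 1/21*9²)/(9*(20 + 9)) + 2763)/(2866 - 1817)) = 1/(((⅑)*(1 + 9/2 - 1/21*81)/29 + 2763)/1049) = 1/(((⅑)*(1/29)*(1 + 9/2 - 27/7) + 2763)*(1/1049)) = 1/(((⅑)*(1/29)*(23/14) + 2763)*(1/1049)) = 1/((23/3654 + 2763)*(1/1049)) = 1/((10096025/3654)*(1/1049)) = 1/(10096025/3833046) = 3833046/10096025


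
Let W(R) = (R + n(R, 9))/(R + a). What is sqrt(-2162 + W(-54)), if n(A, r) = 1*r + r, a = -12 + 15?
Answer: I*sqrt(624614)/17 ≈ 46.49*I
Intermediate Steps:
a = 3
n(A, r) = 2*r (n(A, r) = r + r = 2*r)
W(R) = (18 + R)/(3 + R) (W(R) = (R + 2*9)/(R + 3) = (R + 18)/(3 + R) = (18 + R)/(3 + R))
sqrt(-2162 + W(-54)) = sqrt(-2162 + (18 - 54)/(3 - 54)) = sqrt(-2162 - 36/(-51)) = sqrt(-2162 - 1/51*(-36)) = sqrt(-2162 + 12/17) = sqrt(-36742/17) = I*sqrt(624614)/17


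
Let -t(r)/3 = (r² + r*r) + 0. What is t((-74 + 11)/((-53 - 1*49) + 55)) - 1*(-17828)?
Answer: 39358238/2209 ≈ 17817.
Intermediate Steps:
t(r) = -6*r² (t(r) = -3*((r² + r*r) + 0) = -3*((r² + r²) + 0) = -3*(2*r² + 0) = -6*r²)
t((-74 + 11)/((-53 - 1*49) + 55)) - 1*(-17828) = -6*(-74 + 11)²/((-53 - 1*49) + 55)² - 1*(-17828) = -6*3969/((-53 - 49) + 55)² + 17828 = -6*3969/(-102 + 55)² + 17828 = -6*(-63/(-47))² + 17828 = -6*(-63*(-1/47))² + 17828 = -6*(63/47)² + 17828 = -6*3969/2209 + 17828 = -23814/2209 + 17828 = 39358238/2209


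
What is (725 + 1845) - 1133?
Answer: 1437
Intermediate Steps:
(725 + 1845) - 1133 = 2570 - 1133 = 1437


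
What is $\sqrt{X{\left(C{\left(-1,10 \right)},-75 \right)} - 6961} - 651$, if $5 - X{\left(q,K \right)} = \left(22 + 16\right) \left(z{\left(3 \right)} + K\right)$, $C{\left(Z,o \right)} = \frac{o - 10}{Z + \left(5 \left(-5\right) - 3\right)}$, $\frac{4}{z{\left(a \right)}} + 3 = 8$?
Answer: $-651 + \frac{3 i \sqrt{11490}}{5} \approx -651.0 + 64.315 i$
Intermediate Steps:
$z{\left(a \right)} = \frac{4}{5}$ ($z{\left(a \right)} = \frac{4}{-3 + 8} = \frac{4}{5}$)
$C{\left(Z,o \right)} = \frac{-10 + o}{-28 + Z}$ ($C{\left(Z,o \right)} = \frac{-10 + o}{Z - 28} = \frac{-10 + o}{-28 + Z}$)
$X{\left(q,K \right)} = - \frac{127}{5} - 38 K$ ($X{\left(q,K \right)} = 5 - \left(22 + 16\right) \left(\frac{4}{5} + K\right) = 5 - 38 \left(\frac{4}{5} + K\right) = 5 - \left(\frac{152}{5} + 38 K\right) = - \frac{127}{5} - 38 K$)
$\sqrt{X{\left(C{\left(-1,10 \right)},-75 \right)} - 6961} - 651 = \sqrt{\left(- \frac{127}{5} - -2850\right) - 6961} - 651 = \sqrt{\left(- \frac{127}{5} + 2850\right) - 6961} - 651 = \sqrt{\frac{14123}{5} - 6961} - 651 = \sqrt{- \frac{20682}{5}} - 651 = \frac{3 i \sqrt{11490}}{5} - 651 = -651 + \frac{3 i \sqrt{11490}}{5}$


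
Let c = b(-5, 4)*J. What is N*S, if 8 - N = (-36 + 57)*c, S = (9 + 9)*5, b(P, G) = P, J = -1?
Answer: -8730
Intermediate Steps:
c = 5 (c = -5*(-1) = 5)
S = 90 (S = 18*5 = 90)
N = -97 (N = 8 - (-36 + 57)*5 = 8 - 21*5 = 8 - 1*105 = 8 - 105 = -97)
N*S = -97*90 = -8730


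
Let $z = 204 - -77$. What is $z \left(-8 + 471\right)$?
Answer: $130103$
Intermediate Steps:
$z = 281$ ($z = 204 + 77 = 281$)
$z \left(-8 + 471\right) = 281 \left(-8 + 471\right) = 281 \cdot 463 = 130103$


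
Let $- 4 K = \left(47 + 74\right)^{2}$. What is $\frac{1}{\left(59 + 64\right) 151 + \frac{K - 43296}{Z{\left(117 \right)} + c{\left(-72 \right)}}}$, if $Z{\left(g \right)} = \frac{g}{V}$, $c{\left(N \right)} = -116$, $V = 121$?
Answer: $\frac{55676}{1056797173} \approx 5.2684 \cdot 10^{-5}$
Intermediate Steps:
$K = - \frac{14641}{4}$ ($K = - \frac{\left(47 + 74\right)^{2}}{4} = - \frac{121^{2}}{4} = \left(- \frac{1}{4}\right) 14641 = - \frac{14641}{4} \approx -3660.3$)
$Z{\left(g \right)} = \frac{g}{121}$
$\frac{1}{\left(59 + 64\right) 151 + \frac{K - 43296}{Z{\left(117 \right)} + c{\left(-72 \right)}}} = \frac{1}{\left(59 + 64\right) 151 + \frac{- \frac{14641}{4} - 43296}{\frac{1}{121} \cdot 117 - 116}} = \frac{1}{123 \cdot 151 - \frac{187825}{4 \left(\frac{117}{121} - 116\right)}} = \frac{1}{18573 - \frac{187825}{4 \left(- \frac{13919}{121}\right)}} = \frac{1}{18573 - - \frac{22726825}{55676}} = \frac{1}{18573 + \frac{22726825}{55676}} = \frac{1}{\frac{1056797173}{55676}} = \frac{55676}{1056797173}$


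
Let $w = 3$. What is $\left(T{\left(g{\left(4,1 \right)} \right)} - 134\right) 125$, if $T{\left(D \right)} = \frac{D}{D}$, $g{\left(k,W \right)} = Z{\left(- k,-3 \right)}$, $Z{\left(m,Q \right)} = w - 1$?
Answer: $-16625$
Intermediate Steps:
$Z{\left(m,Q \right)} = 2$ ($Z{\left(m,Q \right)} = 3 - 1 = 2$)
$g{\left(k,W \right)} = 2$
$T{\left(D \right)} = 1$
$\left(T{\left(g{\left(4,1 \right)} \right)} - 134\right) 125 = \left(1 - 134\right) 125 = \left(-133\right) 125 = -16625$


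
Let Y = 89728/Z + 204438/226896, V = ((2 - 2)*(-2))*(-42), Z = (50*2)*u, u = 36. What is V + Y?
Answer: 219738553/8508600 ≈ 25.825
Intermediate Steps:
Z = 3600 (Z = (50*2)*36 = 100*36 = 3600)
V = 0 (V = (0*(-2))*(-42) = 0*(-42) = 0)
Y = 219738553/8508600 (Y = 89728/3600 + 204438/226896 = 89728*(1/3600) + 204438*(1/226896) = 5608/225 + 34073/37816 = 219738553/8508600 ≈ 25.825)
V + Y = 0 + 219738553/8508600 = 219738553/8508600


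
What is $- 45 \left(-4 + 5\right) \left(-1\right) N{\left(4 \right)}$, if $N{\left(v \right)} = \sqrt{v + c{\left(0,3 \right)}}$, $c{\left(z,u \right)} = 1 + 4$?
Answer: $135$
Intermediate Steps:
$c{\left(z,u \right)} = 5$
$N{\left(v \right)} = \sqrt{5 + v}$ ($N{\left(v \right)} = \sqrt{v + 5} = \sqrt{5 + v}$)
$- 45 \left(-4 + 5\right) \left(-1\right) N{\left(4 \right)} = - 45 \left(-4 + 5\right) \left(-1\right) \sqrt{5 + 4} = - 45 \cdot 1 \left(-1\right) \sqrt{9} = \left(-45\right) \left(-1\right) 3 = 45 \cdot 3 = 135$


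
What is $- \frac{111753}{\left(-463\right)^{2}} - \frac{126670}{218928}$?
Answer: $- \frac{25809991007}{23465688216} \approx -1.0999$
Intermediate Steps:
$- \frac{111753}{\left(-463\right)^{2}} - \frac{126670}{218928} = - \frac{111753}{214369} - \frac{63335}{109464} = - \frac{25809991007}{23465688216}$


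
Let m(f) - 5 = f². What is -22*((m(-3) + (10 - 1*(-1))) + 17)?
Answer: -924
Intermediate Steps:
m(f) = 5 + f²
-22*((m(-3) + (10 - 1*(-1))) + 17) = -22*(((5 + (-3)²) + (10 - 1*(-1))) + 17) = -22*(((5 + 9) + (10 + 1)) + 17) = -22*((14 + 11) + 17) = -22*(25 + 17) = -22*42 = -924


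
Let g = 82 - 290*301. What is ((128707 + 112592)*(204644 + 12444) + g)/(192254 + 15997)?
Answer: 52383030104/208251 ≈ 2.5154e+5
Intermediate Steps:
g = -87208 (g = 82 - 87290 = -87208)
((128707 + 112592)*(204644 + 12444) + g)/(192254 + 15997) = ((128707 + 112592)*(204644 + 12444) - 87208)/(192254 + 15997) = (241299*217088 - 87208)/208251 = (52383117312 - 87208)*(1/208251) = 52383030104*(1/208251) = 52383030104/208251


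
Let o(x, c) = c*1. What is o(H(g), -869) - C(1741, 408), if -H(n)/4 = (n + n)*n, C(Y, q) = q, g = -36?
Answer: -1277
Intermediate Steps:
H(n) = -8*n**2 (H(n) = -4*(n + n)*n = -4*2*n*n = -8*n**2)
o(x, c) = c
o(H(g), -869) - C(1741, 408) = -869 - 1*408 = -869 - 408 = -1277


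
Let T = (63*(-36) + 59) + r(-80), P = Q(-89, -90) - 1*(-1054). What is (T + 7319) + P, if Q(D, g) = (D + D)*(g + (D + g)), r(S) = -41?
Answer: 54005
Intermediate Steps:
Q(D, g) = 2*D*(D + 2*g) (Q(D, g) = (2*D)*(D + 2*g) = 2*D*(D + 2*g))
P = 48936 (P = 2*(-89)*(-89 + 2*(-90)) - 1*(-1054) = 2*(-89)*(-89 - 180) + 1054 = 2*(-89)*(-269) + 1054 = 47882 + 1054 = 48936)
T = -2250 (T = (63*(-36) + 59) - 41 = (-2268 + 59) - 41 = -2209 - 41 = -2250)
(T + 7319) + P = (-2250 + 7319) + 48936 = 5069 + 48936 = 54005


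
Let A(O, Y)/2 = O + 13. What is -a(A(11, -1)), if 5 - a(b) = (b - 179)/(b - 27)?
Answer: -236/21 ≈ -11.238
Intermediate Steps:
A(O, Y) = 26 + 2*O (A(O, Y) = 2*(O + 13) = 2*(13 + O) = 26 + 2*O)
a(b) = 5 - (-179 + b)/(-27 + b) (a(b) = 5 - (b - 179)/(b - 27) = 5 - (-179 + b)/(-27 + b))
-a(A(11, -1)) = -4*(11 + (26 + 2*11))/(-27 + (26 + 2*11)) = -4*(11 + (26 + 22))/(-27 + (26 + 22)) = -4*(11 + 48)/(-27 + 48) = -4*59/21 = -1*236/21 = -236/21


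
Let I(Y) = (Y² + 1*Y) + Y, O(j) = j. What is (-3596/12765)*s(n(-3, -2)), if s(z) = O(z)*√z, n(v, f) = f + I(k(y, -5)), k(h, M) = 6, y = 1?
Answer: -7192*√46/555 ≈ -87.889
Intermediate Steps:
I(Y) = Y² + 2*Y (I(Y) = (Y² + Y) + Y = (Y + Y²) + Y = Y² + 2*Y)
n(v, f) = 48 + f (n(v, f) = f + 6*(2 + 6) = f + 6*8 = f + 48 = 48 + f)
s(z) = z^(3/2) (s(z) = z*√z = z^(3/2))
(-3596/12765)*s(n(-3, -2)) = (-3596/12765)*(48 - 2)^(3/2) = (-3596*1/12765)*46^(3/2) = -7192*√46/555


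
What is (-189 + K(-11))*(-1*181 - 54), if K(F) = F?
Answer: 47000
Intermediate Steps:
(-189 + K(-11))*(-1*181 - 54) = (-189 - 11)*(-1*181 - 54) = -200*(-181 - 54) = -200*(-235) = 47000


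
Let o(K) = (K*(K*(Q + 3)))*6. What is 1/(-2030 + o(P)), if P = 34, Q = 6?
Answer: 1/60394 ≈ 1.6558e-5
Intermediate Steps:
o(K) = 54*K² (o(K) = (K*(K*(6 + 3)))*6 = (K*(K*9))*6 = (K*(9*K))*6 = (9*K²)*6 = 54*K²)
1/(-2030 + o(P)) = 1/(-2030 + 54*34²) = 1/(-2030 + 54*1156) = 1/(-2030 + 62424) = 1/60394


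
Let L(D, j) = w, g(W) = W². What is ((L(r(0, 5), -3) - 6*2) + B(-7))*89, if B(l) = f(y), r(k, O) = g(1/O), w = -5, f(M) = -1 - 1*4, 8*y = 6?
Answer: -1958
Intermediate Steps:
y = ¾ (y = (⅛)*6 = ¾ ≈ 0.75000)
f(M) = -5 (f(M) = -1 - 4 = -5)
r(k, O) = O⁻² (r(k, O) = (1/O)² = O⁻²)
L(D, j) = -5
B(l) = -5
((L(r(0, 5), -3) - 6*2) + B(-7))*89 = ((-5 - 6*2) - 5)*89 = ((-5 - 12) - 5)*89 = (-17 - 5)*89 = -22*89 = -1958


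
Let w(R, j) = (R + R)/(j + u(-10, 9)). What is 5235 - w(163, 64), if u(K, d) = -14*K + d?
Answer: 1114729/213 ≈ 5233.5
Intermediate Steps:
u(K, d) = d - 14*K
w(R, j) = 2*R/(149 + j) (w(R, j) = (R + R)/(j + (9 - 14*(-10))) = (2*R)/(j + (9 + 140)) = (2*R)/(j + 149) = (2*R)/(149 + j) = 2*R/(149 + j))
5235 - w(163, 64) = 5235 - 2*163/(149 + 64) = 5235 - 2*163/213 = 5235 - 1*326/213 = 5235 - 326/213 = 1114729/213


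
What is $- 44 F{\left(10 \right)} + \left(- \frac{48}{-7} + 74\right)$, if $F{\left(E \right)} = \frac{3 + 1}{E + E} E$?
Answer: $- \frac{50}{7} \approx -7.1429$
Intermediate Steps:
$F{\left(E \right)} = 2$ ($F{\left(E \right)} = \frac{4}{2 E} E = 4 \frac{1}{2 E} E = \frac{2}{E} E = 2$)
$- 44 F{\left(10 \right)} + \left(- \frac{48}{-7} + 74\right) = \left(-44\right) 2 + \left(- \frac{48}{-7} + 74\right) = -88 + \left(\left(-48\right) \left(- \frac{1}{7}\right) + 74\right) = -88 + \left(\frac{48}{7} + 74\right) = -88 + \frac{566}{7} = - \frac{50}{7}$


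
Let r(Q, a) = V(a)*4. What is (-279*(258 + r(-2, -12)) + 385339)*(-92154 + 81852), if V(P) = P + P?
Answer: -3504132582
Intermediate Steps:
V(P) = 2*P
r(Q, a) = 8*a (r(Q, a) = (2*a)*4 = 8*a)
(-279*(258 + r(-2, -12)) + 385339)*(-92154 + 81852) = (-279*(258 + 8*(-12)) + 385339)*(-92154 + 81852) = (-279*(258 - 96) + 385339)*(-10302) = (-279*162 + 385339)*(-10302) = (-45198 + 385339)*(-10302) = 340141*(-10302) = -3504132582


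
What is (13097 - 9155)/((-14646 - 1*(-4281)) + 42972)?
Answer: 438/3623 ≈ 0.12089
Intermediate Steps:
(13097 - 9155)/((-14646 - 1*(-4281)) + 42972) = 3942/((-14646 + 4281) + 42972) = 3942/(-10365 + 42972) = 3942/32607 = 3942*(1/32607) = 438/3623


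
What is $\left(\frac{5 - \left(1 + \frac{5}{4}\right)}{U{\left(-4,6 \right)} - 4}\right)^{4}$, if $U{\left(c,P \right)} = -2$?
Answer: $\frac{14641}{331776} \approx 0.044129$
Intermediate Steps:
$\left(\frac{5 - \left(1 + \frac{5}{4}\right)}{U{\left(-4,6 \right)} - 4}\right)^{4} = \left(\frac{5 - \left(1 + \frac{5}{4}\right)}{-2 - 4}\right)^{4} = \left(\frac{5 - \frac{9}{4}}{-6}\right)^{4} = \left(\left(5 - \frac{9}{4}\right) \left(- \frac{1}{6}\right)\right)^{4} = \left(\frac{11}{4} \left(- \frac{1}{6}\right)\right)^{4} = \left(- \frac{11}{24}\right)^{4} = \frac{14641}{331776}$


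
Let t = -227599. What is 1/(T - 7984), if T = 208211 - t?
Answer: 1/427826 ≈ 2.3374e-6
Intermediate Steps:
T = 435810 (T = 208211 - 1*(-227599) = 208211 + 227599 = 435810)
1/(T - 7984) = 1/(435810 - 7984) = 1/427826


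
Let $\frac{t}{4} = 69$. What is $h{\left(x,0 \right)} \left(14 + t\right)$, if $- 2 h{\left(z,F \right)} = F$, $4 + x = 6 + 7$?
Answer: $0$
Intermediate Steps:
$x = 9$ ($x = -4 + \left(6 + 7\right) = -4 + 13 = 9$)
$t = 276$ ($t = 4 \cdot 69 = 276$)
$h{\left(z,F \right)} = - \frac{F}{2}$
$h{\left(x,0 \right)} \left(14 + t\right) = \left(- \frac{1}{2}\right) 0 \left(14 + 276\right) = 0 \cdot 290 = 0$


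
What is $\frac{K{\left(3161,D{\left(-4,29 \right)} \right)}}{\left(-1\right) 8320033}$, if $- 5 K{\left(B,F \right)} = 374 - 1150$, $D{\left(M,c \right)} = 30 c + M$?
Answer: $- \frac{776}{41600165} \approx -1.8654 \cdot 10^{-5}$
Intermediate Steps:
$D{\left(M,c \right)} = M + 30 c$
$K{\left(B,F \right)} = \frac{776}{5}$ ($K{\left(B,F \right)} = - \frac{374 - 1150}{5} = \left(- \frac{1}{5}\right) \left(-776\right) = \frac{776}{5}$)
$\frac{K{\left(3161,D{\left(-4,29 \right)} \right)}}{\left(-1\right) 8320033} = \frac{776}{5 \left(\left(-1\right) 8320033\right)} = \frac{776}{5 \left(-8320033\right)} = \frac{776}{5} \left(- \frac{1}{8320033}\right) = - \frac{776}{41600165}$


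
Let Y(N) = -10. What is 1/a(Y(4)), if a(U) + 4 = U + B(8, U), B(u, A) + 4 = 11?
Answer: -1/7 ≈ -0.14286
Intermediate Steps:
B(u, A) = 7 (B(u, A) = -4 + 11 = 7)
a(U) = 3 + U (a(U) = -4 + (U + 7) = -4 + (7 + U) = 3 + U)
1/a(Y(4)) = 1/(3 - 10) = 1/(-7) = -1/7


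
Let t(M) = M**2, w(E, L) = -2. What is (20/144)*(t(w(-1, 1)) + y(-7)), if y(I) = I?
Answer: -5/12 ≈ -0.41667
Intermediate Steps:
(20/144)*(t(w(-1, 1)) + y(-7)) = (20/144)*((-2)**2 - 7) = (20*(1/144))*(4 - 7) = (5/36)*(-3) = -5/12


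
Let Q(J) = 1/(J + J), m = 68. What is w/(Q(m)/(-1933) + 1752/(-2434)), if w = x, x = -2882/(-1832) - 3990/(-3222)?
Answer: -110613981844018/28319588055165 ≈ -3.9059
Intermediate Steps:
Q(J) = 1/(2*J)
x = 1382957/491892 (x = -2882*(-1/1832) - 3990*(-1/3222) = 1441/916 + 665/537 = 1382957/491892 ≈ 2.8115)
w = 1382957/491892 ≈ 2.8115
w/(Q(m)/(-1933) + 1752/(-2434)) = 1382957/(491892*(((1/2)/68)/(-1933) + 1752/(-2434))) = 1382957/(491892*(((1/2)*(1/68))*(-1/1933) + 1752*(-1/2434))) = 1382957/(491892*((1/136)*(-1/1933) - 876/1217)) = 1382957/(491892*(-1/262888 - 876/1217)) = 1382957/(491892*(-230291105/319934696)) = (1382957/491892)*(-319934696/230291105) = -110613981844018/28319588055165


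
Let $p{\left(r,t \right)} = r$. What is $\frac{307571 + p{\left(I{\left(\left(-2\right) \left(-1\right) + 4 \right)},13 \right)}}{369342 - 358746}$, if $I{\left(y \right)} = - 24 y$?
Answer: $\frac{307427}{10596} \approx 29.013$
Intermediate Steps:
$\frac{307571 + p{\left(I{\left(\left(-2\right) \left(-1\right) + 4 \right)},13 \right)}}{369342 - 358746} = \frac{307571 - 24 \left(\left(-2\right) \left(-1\right) + 4\right)}{369342 - 358746} = \frac{307571 - 24 \left(2 + 4\right)}{10596} = \left(307571 - 144\right) \frac{1}{10596} = 307427 \cdot \frac{1}{10596} = \frac{307427}{10596}$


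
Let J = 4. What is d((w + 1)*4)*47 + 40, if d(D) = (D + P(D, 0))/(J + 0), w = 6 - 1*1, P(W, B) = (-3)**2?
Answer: 1711/4 ≈ 427.75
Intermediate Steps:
P(W, B) = 9
w = 5 (w = 6 - 1 = 5)
d(D) = 9/4 + D/4 (d(D) = (D + 9)/(4 + 0) = (9 + D)/4 = (9 + D)*(1/4) = 9/4 + D/4)
d((w + 1)*4)*47 + 40 = (9/4 + ((5 + 1)*4)/4)*47 + 40 = (9/4 + (6*4)/4)*47 + 40 = (9/4 + (1/4)*24)*47 + 40 = (9/4 + 6)*47 + 40 = (33/4)*47 + 40 = 1551/4 + 40 = 1711/4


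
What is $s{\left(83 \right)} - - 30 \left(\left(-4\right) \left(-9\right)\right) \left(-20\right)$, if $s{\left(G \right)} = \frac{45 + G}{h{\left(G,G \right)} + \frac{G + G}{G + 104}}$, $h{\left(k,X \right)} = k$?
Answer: $- \frac{338815264}{15687} \approx -21598.0$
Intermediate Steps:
$s{\left(G \right)} = \frac{45 + G}{G + \frac{2 G}{104 + G}}$ ($s{\left(G \right)} = \frac{45 + G}{G + \frac{G + G}{G + 104}} = \frac{45 + G}{G + \frac{2 G}{104 + G}}$)
$s{\left(83 \right)} - - 30 \left(\left(-4\right) \left(-9\right)\right) \left(-20\right) = \frac{4680 + 83^{2} + 149 \cdot 83}{83 \left(106 + 83\right)} - - 30 \left(\left(-4\right) \left(-9\right)\right) \left(-20\right) = \frac{4680 + 6889 + 12367}{83 \cdot 189} - \left(-30\right) 36 \left(-20\right) = \frac{1}{83} \cdot \frac{1}{189} \cdot 23936 - \left(-1080\right) \left(-20\right) = \frac{23936}{15687} - 21600 = - \frac{338815264}{15687}$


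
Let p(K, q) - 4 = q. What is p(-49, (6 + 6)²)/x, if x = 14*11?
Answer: 74/77 ≈ 0.96104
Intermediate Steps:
p(K, q) = 4 + q
x = 154
p(-49, (6 + 6)²)/x = (4 + (6 + 6)²)/154 = (4 + 12²)*(1/154) = (4 + 144)*(1/154) = 148*(1/154) = 74/77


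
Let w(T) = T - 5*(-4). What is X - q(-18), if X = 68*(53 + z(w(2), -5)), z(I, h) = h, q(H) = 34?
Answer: 3230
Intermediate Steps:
w(T) = 20 + T (w(T) = T + 20 = 20 + T)
X = 3264 (X = 68*(53 - 5) = 68*48 = 3264)
X - q(-18) = 3264 - 1*34 = 3264 - 34 = 3230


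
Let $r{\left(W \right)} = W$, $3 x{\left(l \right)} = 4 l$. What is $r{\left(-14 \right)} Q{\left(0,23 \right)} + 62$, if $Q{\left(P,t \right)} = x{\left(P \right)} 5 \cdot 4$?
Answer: $62$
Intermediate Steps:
$x{\left(l \right)} = \frac{4 l}{3}$
$Q{\left(P,t \right)} = \frac{80 P}{3}$ ($Q{\left(P,t \right)} = \frac{4 P}{3} \cdot 5 \cdot 4 = \frac{20 P}{3} \cdot 4 = \frac{80 P}{3}$)
$r{\left(-14 \right)} Q{\left(0,23 \right)} + 62 = - 14 \cdot \frac{80}{3} \cdot 0 + 62 = \left(-14\right) 0 + 62 = 0 + 62 = 62$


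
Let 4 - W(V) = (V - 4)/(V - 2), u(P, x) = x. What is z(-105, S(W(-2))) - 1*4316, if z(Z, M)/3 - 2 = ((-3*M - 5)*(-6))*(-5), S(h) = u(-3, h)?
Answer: -5435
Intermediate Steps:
W(V) = 4 - (-4 + V)/(-2 + V) (W(V) = 4 - (V - 4)/(V - 2) = 4 - (-4 + V)/(-2 + V))
S(h) = h
z(Z, M) = -444 - 270*M (z(Z, M) = 6 + 3*(((-3*M - 5)*(-6))*(-5)) = 6 + 3*(((-5 - 3*M)*(-6))*(-5)) = 6 + 3*((30 + 18*M)*(-5)) = 6 + 3*(-150 - 90*M) = 6 + (-450 - 270*M) = -444 - 270*M)
z(-105, S(W(-2))) - 1*4316 = (-444 - 270*(-4 + 3*(-2))/(-2 - 2)) - 1*4316 = (-444 - 270*(-4 - 6)/(-4)) - 4316 = (-444 - (-135)*(-10)/2) - 4316 = (-444 - 270*5/2) - 4316 = (-444 - 675) - 4316 = -1119 - 4316 = -5435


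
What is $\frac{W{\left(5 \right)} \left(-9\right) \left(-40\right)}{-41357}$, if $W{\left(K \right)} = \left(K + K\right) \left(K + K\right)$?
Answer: $- \frac{36000}{41357} \approx -0.87047$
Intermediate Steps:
$W{\left(K \right)} = 4 K^{2}$ ($W{\left(K \right)} = 2 K 2 K = 4 K^{2}$)
$\frac{W{\left(5 \right)} \left(-9\right) \left(-40\right)}{-41357} = \frac{4 \cdot 5^{2} \left(-9\right) \left(-40\right)}{-41357} = 4 \cdot 25 \left(-9\right) \left(-40\right) \left(- \frac{1}{41357}\right) = 100 \left(-9\right) \left(-40\right) \left(- \frac{1}{41357}\right) = \left(-900\right) \left(-40\right) \left(- \frac{1}{41357}\right) = 36000 \left(- \frac{1}{41357}\right) = - \frac{36000}{41357}$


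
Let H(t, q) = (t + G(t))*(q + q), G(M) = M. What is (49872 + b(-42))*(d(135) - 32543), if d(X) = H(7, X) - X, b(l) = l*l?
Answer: -1492177128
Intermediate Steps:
b(l) = l²
H(t, q) = 4*q*t (H(t, q) = (t + t)*(q + q) = (2*t)*(2*q) = 4*q*t)
d(X) = 27*X (d(X) = 4*X*7 - X = 28*X - X = 27*X)
(49872 + b(-42))*(d(135) - 32543) = (49872 + (-42)²)*(27*135 - 32543) = (49872 + 1764)*(3645 - 32543) = 51636*(-28898) = -1492177128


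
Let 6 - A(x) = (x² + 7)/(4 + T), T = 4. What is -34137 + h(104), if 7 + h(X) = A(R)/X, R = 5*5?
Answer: -3551049/104 ≈ -34145.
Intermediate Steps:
R = 25
A(x) = 41/8 - x²/8 (A(x) = 6 - (x² + 7)/(4 + 4) = 6 - (7 + x²)/8 = 6 - (7/8 + x²/8) = 6 + (-7/8 - x²/8) = 41/8 - x²/8)
h(X) = -7 - 73/X (h(X) = -7 + (41/8 - ⅛*25²)/X = -7 + (41/8 - ⅛*625)/X = -7 + (41/8 - 625/8)/X = -7 - 73/X)
-34137 + h(104) = -34137 + (-7 - 73/104) = -34137 - 801/104 = -3551049/104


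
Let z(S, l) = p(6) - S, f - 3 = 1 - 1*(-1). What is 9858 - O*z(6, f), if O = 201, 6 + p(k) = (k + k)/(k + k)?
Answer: 12069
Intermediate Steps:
p(k) = -5 (p(k) = -6 + (k + k)/(k + k) = -6 + (2*k)/((2*k)) = -6 + (2*k)*(1/(2*k)) = -6 + 1 = -5)
f = 5 (f = 3 + (1 - 1*(-1)) = 3 + (1 + 1) = 3 + 2 = 5)
z(S, l) = -5 - S
9858 - O*z(6, f) = 9858 - 201*(-5 - 1*6) = 9858 - 201*(-5 - 6) = 9858 - 201*(-11) = 9858 - 1*(-2211) = 9858 + 2211 = 12069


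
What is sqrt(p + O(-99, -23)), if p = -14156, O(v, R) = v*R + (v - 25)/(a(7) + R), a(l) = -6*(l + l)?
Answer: I*sqrt(135989403)/107 ≈ 108.99*I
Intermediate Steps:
a(l) = -12*l
O(v, R) = R*v + (-25 + v)/(-84 + R) (O(v, R) = v*R + (v - 25)/(-12*7 + R) = R*v + (-25 + v)/(-84 + R))
sqrt(p + O(-99, -23)) = sqrt(-14156 + (-25 - 99 - 99*(-23)**2 - 84*(-23)*(-99))/(-84 - 23)) = sqrt(-14156 + (-25 - 99 - 99*529 - 191268)/(-107)) = sqrt(-14156 - (-25 - 99 - 52371 - 191268)/107) = sqrt(-14156 - 1/107*(-243763)) = sqrt(-14156 + 243763/107) = sqrt(-1270929/107) = I*sqrt(135989403)/107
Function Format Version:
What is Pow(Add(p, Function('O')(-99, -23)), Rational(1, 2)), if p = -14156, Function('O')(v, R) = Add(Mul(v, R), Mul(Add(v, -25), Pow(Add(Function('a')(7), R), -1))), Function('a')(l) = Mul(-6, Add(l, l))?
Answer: Mul(Rational(1, 107), I, Pow(135989403, Rational(1, 2))) ≈ Mul(108.99, I)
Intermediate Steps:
Function('a')(l) = Mul(-12, l) (Function('a')(l) = Mul(-6, Mul(2, l)) = Mul(-12, l))
Function('O')(v, R) = Add(Mul(R, v), Mul(Pow(Add(-84, R), -1), Add(-25, v))) (Function('O')(v, R) = Add(Mul(v, R), Mul(Add(v, -25), Pow(Add(Mul(-12, 7), R), -1))) = Add(Mul(R, v), Mul(Add(-25, v), Pow(Add(-84, R), -1))) = Add(Mul(R, v), Mul(Pow(Add(-84, R), -1), Add(-25, v))))
Pow(Add(p, Function('O')(-99, -23)), Rational(1, 2)) = Pow(Add(-14156, Mul(Pow(Add(-84, -23), -1), Add(-25, -99, Mul(-99, Pow(-23, 2)), Mul(-84, -23, -99)))), Rational(1, 2)) = Pow(Add(-14156, Mul(Pow(-107, -1), Add(-25, -99, Mul(-99, 529), -191268))), Rational(1, 2)) = Pow(Add(-14156, Mul(Rational(-1, 107), Add(-25, -99, -52371, -191268))), Rational(1, 2)) = Pow(Add(-14156, Mul(Rational(-1, 107), -243763)), Rational(1, 2)) = Pow(Add(-14156, Rational(243763, 107)), Rational(1, 2)) = Pow(Rational(-1270929, 107), Rational(1, 2)) = Mul(Rational(1, 107), I, Pow(135989403, Rational(1, 2)))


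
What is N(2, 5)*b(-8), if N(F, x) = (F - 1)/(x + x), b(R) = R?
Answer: -⅘ ≈ -0.80000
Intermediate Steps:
N(F, x) = (-1 + F)/(2*x) (N(F, x) = (-1 + F)/((2*x)) = (-1 + F)*(1/(2*x)) = (-1 + F)/(2*x))
N(2, 5)*b(-8) = ((½)*(-1 + 2)/5)*(-8) = ((½)*(⅕)*1)*(-8) = (⅒)*(-8) = -⅘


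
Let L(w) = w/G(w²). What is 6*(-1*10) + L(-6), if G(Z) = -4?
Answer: -117/2 ≈ -58.500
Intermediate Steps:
L(w) = -w/4 (L(w) = w/(-4) = w*(-¼) = -w/4)
6*(-1*10) + L(-6) = 6*(-1*10) - ¼*(-6) = 6*(-10) + 3/2 = -60 + 3/2 = -117/2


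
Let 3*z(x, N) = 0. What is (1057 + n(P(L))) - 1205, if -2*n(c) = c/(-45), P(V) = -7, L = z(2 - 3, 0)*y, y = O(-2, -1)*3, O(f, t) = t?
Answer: -13327/90 ≈ -148.08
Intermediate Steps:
z(x, N) = 0 (z(x, N) = (1/3)*0 = 0)
y = -3 (y = -1*3 = -3)
L = 0 (L = 0*(-3) = 0)
n(c) = c/90 (n(c) = -c/(2*(-45)) = -c*(-1)/(2*45) = -(-1)*c/90 = c/90)
(1057 + n(P(L))) - 1205 = (1057 + (1/90)*(-7)) - 1205 = (1057 - 7/90) - 1205 = 95123/90 - 1205 = -13327/90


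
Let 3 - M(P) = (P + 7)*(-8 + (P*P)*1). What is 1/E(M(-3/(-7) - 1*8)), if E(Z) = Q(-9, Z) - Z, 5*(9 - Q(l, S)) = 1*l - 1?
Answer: -343/6924 ≈ -0.049538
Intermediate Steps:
Q(l, S) = 46/5 - l/5 (Q(l, S) = 9 - (1*l - 1)/5 = 9 - (l - 1)/5 = 9 - (-1 + l)/5 = 9 + (1/5 - l/5) = 46/5 - l/5)
M(P) = 3 - (-8 + P**2)*(7 + P) (M(P) = 3 - (P + 7)*(-8 + (P*P)*1) = 3 - (7 + P)*(-8 + P**2*1) = 3 - (7 + P)*(-8 + P**2) = 3 - (-8 + P**2)*(7 + P))
E(Z) = 11 - Z (E(Z) = (46/5 - 1/5*(-9)) - Z = (46/5 + 9/5) - Z = 11 - Z)
1/E(M(-3/(-7) - 1*8)) = 1/(11 - (59 - (-3/(-7) - 1*8)**3 - 7*(-3/(-7) - 1*8)**2 + 8*(-3/(-7) - 1*8))) = 1/(11 - (59 - (-3*(-1/7) - 8)**3 - 7*(-3*(-1/7) - 8)**2 + 8*(-3*(-1/7) - 8))) = 1/(11 - (59 - (3/7 - 8)**3 - 7*(3/7 - 8)**2 + 8*(3/7 - 8))) = 1/(11 - (59 - (-53/7)**3 - 7*(-53/7)**2 + 8*(-53/7))) = 1/(11 - (59 - 1*(-148877/343) - 7*2809/49 - 424/7)) = 1/(11 - (59 + 148877/343 - 2809/7 - 424/7)) = 1/(11 - 1*10697/343) = 1/(11 - 10697/343) = 1/(-6924/343) = -343/6924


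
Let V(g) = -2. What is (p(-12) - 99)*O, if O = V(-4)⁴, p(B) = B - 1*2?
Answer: -1808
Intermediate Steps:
p(B) = -2 + B (p(B) = B - 2 = -2 + B)
O = 16 (O = (-2)⁴ = 16)
(p(-12) - 99)*O = ((-2 - 12) - 99)*16 = (-14 - 99)*16 = -113*16 = -1808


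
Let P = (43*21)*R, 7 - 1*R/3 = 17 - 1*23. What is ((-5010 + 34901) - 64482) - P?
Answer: -69808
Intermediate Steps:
R = 39 (R = 21 - 3*(17 - 1*23) = 21 - 3*(17 - 23) = 21 - 3*(-6) = 21 + 18 = 39)
P = 35217 (P = (43*21)*39 = 903*39 = 35217)
((-5010 + 34901) - 64482) - P = ((-5010 + 34901) - 64482) - 1*35217 = (29891 - 64482) - 35217 = -34591 - 35217 = -69808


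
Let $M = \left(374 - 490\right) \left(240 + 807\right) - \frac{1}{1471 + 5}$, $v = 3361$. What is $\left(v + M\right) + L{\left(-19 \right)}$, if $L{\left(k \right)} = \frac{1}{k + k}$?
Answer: $- \frac{3311744761}{28044} \approx -1.1809 \cdot 10^{5}$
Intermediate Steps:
$L{\left(k \right)} = \frac{1}{2 k}$
$M = - \frac{179263153}{1476}$ ($M = \left(-116\right) 1047 - \frac{1}{1476} = -121452 - \frac{1}{1476} = - \frac{179263153}{1476} \approx -1.2145 \cdot 10^{5}$)
$\left(v + M\right) + L{\left(-19 \right)} = \left(3361 - \frac{179263153}{1476}\right) + \frac{1}{2 \left(-19\right)} = - \frac{174302317}{1476} + \frac{1}{2} \left(- \frac{1}{19}\right) = - \frac{174302317}{1476} - \frac{1}{38} = - \frac{3311744761}{28044}$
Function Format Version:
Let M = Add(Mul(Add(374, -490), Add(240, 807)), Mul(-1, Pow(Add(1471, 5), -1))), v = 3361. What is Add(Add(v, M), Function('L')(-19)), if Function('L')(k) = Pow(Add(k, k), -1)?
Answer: Rational(-3311744761, 28044) ≈ -1.1809e+5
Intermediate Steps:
Function('L')(k) = Mul(Rational(1, 2), Pow(k, -1)) (Function('L')(k) = Pow(Mul(2, k), -1) = Mul(Rational(1, 2), Pow(k, -1)))
M = Rational(-179263153, 1476) (M = Add(Mul(-116, 1047), Mul(-1, Pow(1476, -1))) = Add(-121452, Mul(-1, Rational(1, 1476))) = Add(-121452, Rational(-1, 1476)) = Rational(-179263153, 1476) ≈ -1.2145e+5)
Add(Add(v, M), Function('L')(-19)) = Add(Add(3361, Rational(-179263153, 1476)), Mul(Rational(1, 2), Pow(-19, -1))) = Add(Rational(-174302317, 1476), Mul(Rational(1, 2), Rational(-1, 19))) = Add(Rational(-174302317, 1476), Rational(-1, 38)) = Rational(-3311744761, 28044)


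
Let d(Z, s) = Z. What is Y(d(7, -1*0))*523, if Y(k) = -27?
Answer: -14121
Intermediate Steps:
Y(d(7, -1*0))*523 = -27*523 = -14121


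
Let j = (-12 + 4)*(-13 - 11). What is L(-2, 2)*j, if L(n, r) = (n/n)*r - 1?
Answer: 192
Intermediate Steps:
L(n, r) = -1 + r (L(n, r) = 1*r - 1 = r - 1 = -1 + r)
j = 192 (j = -8*(-24) = 192)
L(-2, 2)*j = (-1 + 2)*192 = 1*192 = 192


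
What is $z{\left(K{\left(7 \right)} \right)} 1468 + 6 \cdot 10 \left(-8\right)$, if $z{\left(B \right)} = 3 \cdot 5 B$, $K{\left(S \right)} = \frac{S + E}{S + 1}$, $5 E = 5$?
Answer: $21540$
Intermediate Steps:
$E = 1$ ($E = \frac{1}{5} \cdot 5 = 1$)
$K{\left(S \right)} = 1$ ($K{\left(S \right)} = \frac{S + 1}{S + 1} = \frac{1 + S}{1 + S} = 1$)
$z{\left(B \right)} = 15 B$
$z{\left(K{\left(7 \right)} \right)} 1468 + 6 \cdot 10 \left(-8\right) = 15 \cdot 1 \cdot 1468 + 6 \cdot 10 \left(-8\right) = 15 \cdot 1468 + 60 \left(-8\right) = 22020 - 480 = 21540$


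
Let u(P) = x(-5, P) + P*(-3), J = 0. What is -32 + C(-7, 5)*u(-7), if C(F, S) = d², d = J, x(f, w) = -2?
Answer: -32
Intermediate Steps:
d = 0
u(P) = -2 - 3*P (u(P) = -2 + P*(-3) = -2 - 3*P)
C(F, S) = 0 (C(F, S) = 0² = 0)
-32 + C(-7, 5)*u(-7) = -32 + 0*(-2 - 3*(-7)) = -32 + 0*(-2 + 21) = -32 + 0*19 = -32 + 0 = -32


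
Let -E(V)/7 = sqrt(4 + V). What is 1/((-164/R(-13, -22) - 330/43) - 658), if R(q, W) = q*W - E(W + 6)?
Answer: 43*(-7*sqrt(3) + 143*I)/(2*(-2048379*I + 100184*sqrt(3))) ≈ -0.001501 - 1.0875e-7*I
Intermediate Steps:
E(V) = -7*sqrt(4 + V)
R(q, W) = 7*sqrt(10 + W) + W*q (R(q, W) = q*W - (-7)*sqrt(4 + (W + 6)) = W*q - (-7)*sqrt(4 + (6 + W)) = W*q - (-7)*sqrt(10 + W) = W*q + 7*sqrt(10 + W) = 7*sqrt(10 + W) + W*q)
1/((-164/R(-13, -22) - 330/43) - 658) = 1/((-164/(7*sqrt(10 - 22) - 22*(-13)) - 330/43) - 658) = 1/((-164/(7*sqrt(-12) + 286) - 330*1/43) - 658) = 1/((-164/(7*(2*I*sqrt(3)) + 286) - 330/43) - 658) = 1/((-164/(14*I*sqrt(3) + 286) - 330/43) - 658) = 1/((-164/(286 + 14*I*sqrt(3)) - 330/43) - 658) = 1/((-330/43 - 164/(286 + 14*I*sqrt(3))) - 658) = 1/(-28624/43 - 164/(286 + 14*I*sqrt(3)))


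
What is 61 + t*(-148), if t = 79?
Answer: -11631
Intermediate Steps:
61 + t*(-148) = 61 + 79*(-148) = 61 - 11692 = -11631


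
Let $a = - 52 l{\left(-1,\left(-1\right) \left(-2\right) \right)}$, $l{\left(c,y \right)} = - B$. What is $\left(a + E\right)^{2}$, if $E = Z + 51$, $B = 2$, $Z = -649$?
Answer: $244036$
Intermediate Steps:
$l{\left(c,y \right)} = -2$ ($l{\left(c,y \right)} = \left(-1\right) 2 = -2$)
$E = -598$ ($E = -649 + 51 = -598$)
$a = 104$ ($a = \left(-52\right) \left(-2\right) = 104$)
$\left(a + E\right)^{2} = \left(104 - 598\right)^{2} = \left(-494\right)^{2} = 244036$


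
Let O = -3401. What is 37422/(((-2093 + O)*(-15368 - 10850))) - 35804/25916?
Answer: -644537363977/466623061234 ≈ -1.3813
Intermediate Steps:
37422/(((-2093 + O)*(-15368 - 10850))) - 35804/25916 = 37422/(((-2093 - 3401)*(-15368 - 10850))) - 35804/25916 = 37422/((-5494*(-26218))) - 35804*1/25916 = 37422/144041692 - 8951/6479 = 37422*(1/144041692) - 8951/6479 = 18711/72020846 - 8951/6479 = -644537363977/466623061234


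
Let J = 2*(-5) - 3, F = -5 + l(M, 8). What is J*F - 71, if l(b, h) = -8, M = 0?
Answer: 98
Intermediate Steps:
F = -13 (F = -5 - 8 = -13)
J = -13 (J = -10 - 3 = -13)
J*F - 71 = -13*(-13) - 71 = 169 - 71 = 98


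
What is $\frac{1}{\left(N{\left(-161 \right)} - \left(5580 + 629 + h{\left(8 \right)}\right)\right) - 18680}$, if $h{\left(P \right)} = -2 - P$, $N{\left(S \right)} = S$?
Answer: $- \frac{1}{25040} \approx -3.9936 \cdot 10^{-5}$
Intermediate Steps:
$\frac{1}{\left(N{\left(-161 \right)} - \left(5580 + 629 + h{\left(8 \right)}\right)\right) - 18680} = \frac{1}{\left(-161 - \left(5578 - 8 + 629\right)\right) - 18680} = \frac{1}{\left(-161 - 6199\right) - 18680} = \frac{1}{-6360 - 18680} = \frac{1}{-25040} = - \frac{1}{25040}$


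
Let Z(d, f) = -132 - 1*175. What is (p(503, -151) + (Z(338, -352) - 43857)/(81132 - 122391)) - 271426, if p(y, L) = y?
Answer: -11177967893/41259 ≈ -2.7092e+5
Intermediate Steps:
Z(d, f) = -307 (Z(d, f) = -132 - 175 = -307)
(p(503, -151) + (Z(338, -352) - 43857)/(81132 - 122391)) - 271426 = (503 + (-307 - 43857)/(81132 - 122391)) - 271426 = (503 - 44164/(-41259)) - 271426 = (503 - 44164*(-1/41259)) - 271426 = (503 + 44164/41259) - 271426 = 20797441/41259 - 271426 = -11177967893/41259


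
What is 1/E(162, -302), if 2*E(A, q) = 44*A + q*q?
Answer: 1/49166 ≈ 2.0339e-5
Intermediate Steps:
E(A, q) = q**2/2 + 22*A (E(A, q) = (44*A + q*q)/2 = (44*A + q**2)/2 = (q**2 + 44*A)/2 = q**2/2 + 22*A)
1/E(162, -302) = 1/((1/2)*(-302)**2 + 22*162) = 1/((1/2)*91204 + 3564) = 1/(45602 + 3564) = 1/49166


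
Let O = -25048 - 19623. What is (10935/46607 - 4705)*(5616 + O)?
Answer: 8563785125000/46607 ≈ 1.8374e+8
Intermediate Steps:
O = -44671
(10935/46607 - 4705)*(5616 + O) = (10935/46607 - 4705)*(5616 - 44671) = (10935*(1/46607) - 4705)*(-39055) = (10935/46607 - 4705)*(-39055) = -219275000/46607*(-39055) = 8563785125000/46607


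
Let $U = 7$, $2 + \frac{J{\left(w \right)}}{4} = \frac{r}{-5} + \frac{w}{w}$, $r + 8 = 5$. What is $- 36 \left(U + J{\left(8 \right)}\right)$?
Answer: $- \frac{972}{5} \approx -194.4$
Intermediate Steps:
$r = -3$ ($r = -8 + 5 = -3$)
$J{\left(w \right)} = - \frac{8}{5}$ ($J{\left(w \right)} = -8 + 4 \left(- \frac{3}{-5} + \frac{w}{w}\right) = -8 + 4 \left(\left(-3\right) \left(- \frac{1}{5}\right) + 1\right) = -8 + 4 \left(\frac{3}{5} + 1\right) = -8 + 4 \cdot \frac{8}{5} = -8 + \frac{32}{5} = - \frac{8}{5}$)
$- 36 \left(U + J{\left(8 \right)}\right) = - 36 \left(7 - \frac{8}{5}\right) = \left(-36\right) \frac{27}{5} = - \frac{972}{5}$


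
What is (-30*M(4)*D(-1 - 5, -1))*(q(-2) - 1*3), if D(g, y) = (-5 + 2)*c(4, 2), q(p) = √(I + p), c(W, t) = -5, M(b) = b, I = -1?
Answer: 5400 - 1800*I*√3 ≈ 5400.0 - 3117.7*I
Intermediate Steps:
q(p) = √(-1 + p)
D(g, y) = 15 (D(g, y) = (-5 + 2)*(-5) = -3*(-5) = 15)
(-30*M(4)*D(-1 - 5, -1))*(q(-2) - 1*3) = (-120*15)*(√(-1 - 2) - 1*3) = (-30*60)*(√(-3) - 3) = -1800*(I*√3 - 3) = -1800*(-3 + I*√3) = 5400 - 1800*I*√3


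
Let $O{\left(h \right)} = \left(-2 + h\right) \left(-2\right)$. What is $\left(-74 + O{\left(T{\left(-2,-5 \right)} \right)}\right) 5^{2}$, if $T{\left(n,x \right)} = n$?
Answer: $-1650$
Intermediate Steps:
$O{\left(h \right)} = 4 - 2 h$
$\left(-74 + O{\left(T{\left(-2,-5 \right)} \right)}\right) 5^{2} = \left(-74 + \left(4 - -4\right)\right) 5^{2} = \left(-74 + \left(4 + 4\right)\right) 25 = \left(-74 + 8\right) 25 = \left(-66\right) 25 = -1650$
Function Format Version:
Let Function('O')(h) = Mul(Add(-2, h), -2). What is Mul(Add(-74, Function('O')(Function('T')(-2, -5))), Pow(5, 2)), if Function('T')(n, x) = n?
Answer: -1650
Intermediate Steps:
Function('O')(h) = Add(4, Mul(-2, h))
Mul(Add(-74, Function('O')(Function('T')(-2, -5))), Pow(5, 2)) = Mul(Add(-74, Add(4, Mul(-2, -2))), Pow(5, 2)) = Mul(Add(-74, Add(4, 4)), 25) = Mul(Add(-74, 8), 25) = Mul(-66, 25) = -1650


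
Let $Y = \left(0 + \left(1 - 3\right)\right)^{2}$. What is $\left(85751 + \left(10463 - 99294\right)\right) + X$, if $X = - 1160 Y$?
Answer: $-7720$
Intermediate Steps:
$Y = 4$ ($Y = \left(0 + \left(1 - 3\right)\right)^{2} = \left(0 - 2\right)^{2} = \left(-2\right)^{2} = 4$)
$X = -4640$ ($X = \left(-1160\right) 4 = -4640$)
$\left(85751 + \left(10463 - 99294\right)\right) + X = \left(85751 + \left(10463 - 99294\right)\right) - 4640 = \left(85751 - 88831\right) - 4640 = -3080 - 4640 = -7720$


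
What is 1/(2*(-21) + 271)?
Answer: 1/229 ≈ 0.0043668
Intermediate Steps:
1/(2*(-21) + 271) = 1/(-42 + 271) = 1/229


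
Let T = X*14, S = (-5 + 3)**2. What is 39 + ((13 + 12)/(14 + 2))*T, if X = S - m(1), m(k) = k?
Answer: 837/8 ≈ 104.63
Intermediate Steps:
S = 4 (S = (-2)**2 = 4)
X = 3 (X = 4 - 1*1 = 4 - 1 = 3)
T = 42 (T = 3*14 = 42)
39 + ((13 + 12)/(14 + 2))*T = 39 + ((13 + 12)/(14 + 2))*42 = 39 + (25/16)*42 = 39 + 525/8 = 837/8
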